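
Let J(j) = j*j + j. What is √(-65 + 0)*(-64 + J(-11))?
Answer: 46*I*√65 ≈ 370.86*I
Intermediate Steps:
J(j) = j + j² (J(j) = j² + j = j + j²)
√(-65 + 0)*(-64 + J(-11)) = √(-65 + 0)*(-64 - 11*(1 - 11)) = √(-65)*(-64 - 11*(-10)) = (I*√65)*(-64 + 110) = (I*√65)*46 = 46*I*√65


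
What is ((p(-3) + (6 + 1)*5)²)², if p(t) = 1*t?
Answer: 1048576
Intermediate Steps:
p(t) = t
((p(-3) + (6 + 1)*5)²)² = ((-3 + (6 + 1)*5)²)² = ((-3 + 7*5)²)² = ((-3 + 35)²)² = (32²)² = 1024² = 1048576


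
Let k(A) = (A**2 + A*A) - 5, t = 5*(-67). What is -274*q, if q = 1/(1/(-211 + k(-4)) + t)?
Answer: 50416/61641 ≈ 0.81790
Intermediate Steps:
t = -335
k(A) = -5 + 2*A**2 (k(A) = (A**2 + A**2) - 5 = 2*A**2 - 5 = -5 + 2*A**2)
q = -184/61641 (q = 1/(1/(-211 + (-5 + 2*(-4)**2)) - 335) = 1/(1/(-211 + (-5 + 2*16)) - 335) = 1/(1/(-211 + (-5 + 32)) - 335) = 1/(1/(-211 + 27) - 335) = 1/(1/(-184) - 335) = 1/(-1/184 - 335) = 1/(-61641/184) = -184/61641 ≈ -0.0029850)
-274*q = -274*(-184/61641) = 50416/61641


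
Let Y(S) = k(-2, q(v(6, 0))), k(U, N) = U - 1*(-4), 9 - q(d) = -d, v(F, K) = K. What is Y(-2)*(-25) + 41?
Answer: -9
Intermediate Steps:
q(d) = 9 + d (q(d) = 9 - (-1)*d = 9 + d)
k(U, N) = 4 + U (k(U, N) = U + 4 = 4 + U)
Y(S) = 2 (Y(S) = 4 - 2 = 2)
Y(-2)*(-25) + 41 = 2*(-25) + 41 = -50 + 41 = -9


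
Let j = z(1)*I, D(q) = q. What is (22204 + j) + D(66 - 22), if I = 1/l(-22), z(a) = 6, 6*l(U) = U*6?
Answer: 244725/11 ≈ 22248.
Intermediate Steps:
l(U) = U (l(U) = (U*6)/6 = (6*U)/6 = U)
I = -1/22 (I = 1/(-22) = -1/22 ≈ -0.045455)
j = -3/11 (j = 6*(-1/22) = -3/11 ≈ -0.27273)
(22204 + j) + D(66 - 22) = (22204 - 3/11) + (66 - 22) = 244241/11 + 44 = 244725/11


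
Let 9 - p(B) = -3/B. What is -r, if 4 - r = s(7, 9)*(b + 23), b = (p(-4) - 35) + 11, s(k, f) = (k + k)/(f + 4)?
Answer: 99/26 ≈ 3.8077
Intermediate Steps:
p(B) = 9 + 3/B (p(B) = 9 - (-3)/B = 9 + 3/B)
s(k, f) = 2*k/(4 + f) (s(k, f) = (2*k)/(4 + f) = 2*k/(4 + f))
b = -63/4 (b = ((9 + 3/(-4)) - 35) + 11 = ((9 + 3*(-¼)) - 35) + 11 = ((9 - ¾) - 35) + 11 = (33/4 - 35) + 11 = -107/4 + 11 = -63/4 ≈ -15.750)
r = -99/26 (r = 4 - 2*7/(4 + 9)*(-63/4 + 23) = 4 - 2*7/13*29/4 = 4 - 2*7*(1/13)*29/4 = 4 - 14*29/(13*4) = 4 - 1*203/26 = 4 - 203/26 = -99/26 ≈ -3.8077)
-r = -1*(-99/26) = 99/26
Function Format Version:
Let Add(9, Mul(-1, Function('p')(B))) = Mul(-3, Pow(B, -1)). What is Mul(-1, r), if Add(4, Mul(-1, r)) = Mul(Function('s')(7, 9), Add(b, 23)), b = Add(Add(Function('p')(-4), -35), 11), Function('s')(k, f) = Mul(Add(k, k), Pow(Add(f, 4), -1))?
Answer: Rational(99, 26) ≈ 3.8077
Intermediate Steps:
Function('p')(B) = Add(9, Mul(3, Pow(B, -1))) (Function('p')(B) = Add(9, Mul(-1, Mul(-3, Pow(B, -1)))) = Add(9, Mul(3, Pow(B, -1))))
Function('s')(k, f) = Mul(2, k, Pow(Add(4, f), -1)) (Function('s')(k, f) = Mul(Mul(2, k), Pow(Add(4, f), -1)) = Mul(2, k, Pow(Add(4, f), -1)))
b = Rational(-63, 4) (b = Add(Add(Add(9, Mul(3, Pow(-4, -1))), -35), 11) = Add(Add(Add(9, Mul(3, Rational(-1, 4))), -35), 11) = Add(Add(Add(9, Rational(-3, 4)), -35), 11) = Add(Add(Rational(33, 4), -35), 11) = Add(Rational(-107, 4), 11) = Rational(-63, 4) ≈ -15.750)
r = Rational(-99, 26) (r = Add(4, Mul(-1, Mul(Mul(2, 7, Pow(Add(4, 9), -1)), Add(Rational(-63, 4), 23)))) = Add(4, Mul(-1, Mul(Mul(2, 7, Pow(13, -1)), Rational(29, 4)))) = Add(4, Mul(-1, Mul(Mul(2, 7, Rational(1, 13)), Rational(29, 4)))) = Add(4, Mul(-1, Mul(Rational(14, 13), Rational(29, 4)))) = Add(4, Mul(-1, Rational(203, 26))) = Add(4, Rational(-203, 26)) = Rational(-99, 26) ≈ -3.8077)
Mul(-1, r) = Mul(-1, Rational(-99, 26)) = Rational(99, 26)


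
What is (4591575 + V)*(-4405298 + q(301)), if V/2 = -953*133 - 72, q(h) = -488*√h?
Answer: -19109887569034 - 2116911304*√301 ≈ -1.9147e+13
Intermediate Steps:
V = -253642 (V = 2*(-953*133 - 72) = 2*(-126749 - 72) = 2*(-126821) = -253642)
(4591575 + V)*(-4405298 + q(301)) = (4591575 - 253642)*(-4405298 - 488*√301) = 4337933*(-4405298 - 488*√301) = -19109887569034 - 2116911304*√301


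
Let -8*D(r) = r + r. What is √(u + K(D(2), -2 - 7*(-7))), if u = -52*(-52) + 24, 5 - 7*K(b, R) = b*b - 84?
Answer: √537173/14 ≈ 52.352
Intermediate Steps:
D(r) = -r/4 (D(r) = -(r + r)/8 = -r/4)
K(b, R) = 89/7 - b²/7 (K(b, R) = 5/7 - (b*b - 84)/7 = 5/7 - (b² - 84)/7 = 5/7 - (-84 + b²)/7 = 5/7 + (12 - b²/7) = 89/7 - b²/7)
u = 2728 (u = 2704 + 24 = 2728)
√(u + K(D(2), -2 - 7*(-7))) = √(2728 + (89/7 - (-¼*2)²/7)) = √(2728 + (89/7 - (-½)²/7)) = √(2728 + (89/7 - ⅐*¼)) = √(2728 + (89/7 - 1/28)) = √(2728 + 355/28) = √(76739/28) = √537173/14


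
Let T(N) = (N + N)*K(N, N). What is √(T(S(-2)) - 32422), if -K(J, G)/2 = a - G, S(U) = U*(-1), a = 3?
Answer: I*√32430 ≈ 180.08*I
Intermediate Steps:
S(U) = -U
K(J, G) = -6 + 2*G (K(J, G) = -2*(3 - G) = -6 + 2*G)
T(N) = 2*N*(-6 + 2*N) (T(N) = (N + N)*(-6 + 2*N) = (2*N)*(-6 + 2*N) = 2*N*(-6 + 2*N))
√(T(S(-2)) - 32422) = √(4*(-1*(-2))*(-3 - 1*(-2)) - 32422) = √(4*2*(-3 + 2) - 32422) = √(4*2*(-1) - 32422) = √(-8 - 32422) = √(-32430) = I*√32430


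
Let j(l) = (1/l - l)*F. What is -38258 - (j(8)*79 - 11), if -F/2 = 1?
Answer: -157965/4 ≈ -39491.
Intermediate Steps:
F = -2 (F = -2*1 = -2)
j(l) = -2/l + 2*l (j(l) = (1/l - l)*(-2) = -2/l + 2*l)
-38258 - (j(8)*79 - 11) = -38258 - ((-2/8 + 2*8)*79 - 11) = -38258 - ((-2*⅛ + 16)*79 - 11) = -38258 - ((-¼ + 16)*79 - 11) = -38258 - ((63/4)*79 - 11) = -38258 - (4977/4 - 11) = -38258 - 1*4933/4 = -38258 - 4933/4 = -157965/4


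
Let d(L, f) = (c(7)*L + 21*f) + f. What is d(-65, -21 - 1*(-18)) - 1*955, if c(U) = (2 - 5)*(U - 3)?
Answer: -241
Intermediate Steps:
c(U) = 9 - 3*U (c(U) = -3*(-3 + U) = 9 - 3*U)
d(L, f) = -12*L + 22*f (d(L, f) = ((9 - 3*7)*L + 21*f) + f = ((9 - 21)*L + 21*f) + f = (-12*L + 21*f) + f = -12*L + 22*f)
d(-65, -21 - 1*(-18)) - 1*955 = (-12*(-65) + 22*(-21 - 1*(-18))) - 1*955 = (780 + 22*(-21 + 18)) - 955 = (780 + 22*(-3)) - 955 = (780 - 66) - 955 = 714 - 955 = -241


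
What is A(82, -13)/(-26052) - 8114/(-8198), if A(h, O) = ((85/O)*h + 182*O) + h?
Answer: 762143035/694116462 ≈ 1.0980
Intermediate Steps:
A(h, O) = h + 182*O + 85*h/O (A(h, O) = (85*h/O + 182*O) + h = (182*O + 85*h/O) + h = h + 182*O + 85*h/O)
A(82, -13)/(-26052) - 8114/(-8198) = (82 + 182*(-13) + 85*82/(-13))/(-26052) - 8114/(-8198) = (82 - 2366 + 85*82*(-1/13))*(-1/26052) - 8114*(-1/8198) = (82 - 2366 - 6970/13)*(-1/26052) + 4057/4099 = -36662/13*(-1/26052) + 4057/4099 = 18331/169338 + 4057/4099 = 762143035/694116462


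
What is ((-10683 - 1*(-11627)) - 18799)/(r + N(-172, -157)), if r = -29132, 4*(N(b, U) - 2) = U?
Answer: 71420/116677 ≈ 0.61212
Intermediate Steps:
N(b, U) = 2 + U/4
((-10683 - 1*(-11627)) - 18799)/(r + N(-172, -157)) = ((-10683 - 1*(-11627)) - 18799)/(-29132 + (2 + (¼)*(-157))) = ((-10683 + 11627) - 18799)/(-29132 + (2 - 157/4)) = (944 - 18799)/(-29132 - 149/4) = -17855/(-116677/4) = -17855*(-4/116677) = 71420/116677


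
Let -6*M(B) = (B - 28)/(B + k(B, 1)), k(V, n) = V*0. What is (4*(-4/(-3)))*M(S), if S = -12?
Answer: -80/27 ≈ -2.9630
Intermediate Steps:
k(V, n) = 0
M(B) = -(-28 + B)/(6*B) (M(B) = -(B - 28)/(6*(B + 0)) = -(-28 + B)/(6*B))
(4*(-4/(-3)))*M(S) = (4*(-4/(-3)))*((⅙)*(28 - 1*(-12))/(-12)) = (4*(-4*(-⅓)))*((⅙)*(-1/12)*(28 + 12)) = (4*(4/3))*((⅙)*(-1/12)*40) = (16/3)*(-5/9) = -80/27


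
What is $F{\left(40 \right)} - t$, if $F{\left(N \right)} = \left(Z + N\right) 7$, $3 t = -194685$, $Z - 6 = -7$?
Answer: $65168$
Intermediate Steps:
$Z = -1$ ($Z = 6 - 7 = -1$)
$t = -64895$ ($t = \frac{1}{3} \left(-194685\right) = -64895$)
$F{\left(N \right)} = -7 + 7 N$ ($F{\left(N \right)} = \left(-1 + N\right) 7 = -7 + 7 N$)
$F{\left(40 \right)} - t = \left(-7 + 7 \cdot 40\right) - -64895 = \left(-7 + 280\right) + 64895 = 273 + 64895 = 65168$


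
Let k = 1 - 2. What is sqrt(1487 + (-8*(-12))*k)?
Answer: sqrt(1391) ≈ 37.296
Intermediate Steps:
k = -1
sqrt(1487 + (-8*(-12))*k) = sqrt(1487 - 8*(-12)*(-1)) = sqrt(1487 + 96*(-1)) = sqrt(1487 - 96) = sqrt(1391)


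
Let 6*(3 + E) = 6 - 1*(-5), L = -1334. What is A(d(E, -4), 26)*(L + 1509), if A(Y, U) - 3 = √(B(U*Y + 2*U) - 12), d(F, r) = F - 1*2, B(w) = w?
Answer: 525 + 175*I*√381/3 ≈ 525.0 + 1138.6*I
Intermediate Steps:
E = -7/6 (E = -3 + (6 - 1*(-5))/6 = -3 + (6 + 5)/6 = -3 + (⅙)*11 = -3 + 11/6 = -7/6 ≈ -1.1667)
d(F, r) = -2 + F (d(F, r) = F - 2 = -2 + F)
A(Y, U) = 3 + √(-12 + 2*U + U*Y) (A(Y, U) = 3 + √((U*Y + 2*U) - 12) = 3 + √((2*U + U*Y) - 12) = 3 + √(-12 + 2*U + U*Y))
A(d(E, -4), 26)*(L + 1509) = (3 + √(-12 + 26*(2 + (-2 - 7/6))))*(-1334 + 1509) = (3 + √(-12 + 26*(2 - 19/6)))*175 = (3 + √(-12 + 26*(-7/6)))*175 = (3 + √(-12 - 91/3))*175 = (3 + √(-127/3))*175 = (3 + I*√381/3)*175 = 525 + 175*I*√381/3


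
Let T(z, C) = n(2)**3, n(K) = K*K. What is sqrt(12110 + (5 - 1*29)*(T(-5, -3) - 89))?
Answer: sqrt(12710) ≈ 112.74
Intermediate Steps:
n(K) = K**2
T(z, C) = 64 (T(z, C) = (2**2)**3 = 4**3 = 64)
sqrt(12110 + (5 - 1*29)*(T(-5, -3) - 89)) = sqrt(12110 + (5 - 1*29)*(64 - 89)) = sqrt(12110 + (5 - 29)*(-25)) = sqrt(12110 - 24*(-25)) = sqrt(12110 + 600) = sqrt(12710)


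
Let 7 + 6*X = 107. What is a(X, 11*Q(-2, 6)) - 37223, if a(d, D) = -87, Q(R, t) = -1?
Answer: -37310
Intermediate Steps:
X = 50/3 (X = -7/6 + (1/6)*107 = -7/6 + 107/6 = 50/3 ≈ 16.667)
a(X, 11*Q(-2, 6)) - 37223 = -87 - 37223 = -37310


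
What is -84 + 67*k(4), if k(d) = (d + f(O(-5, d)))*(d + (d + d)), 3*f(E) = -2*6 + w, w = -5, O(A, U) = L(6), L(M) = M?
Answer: -1424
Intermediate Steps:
O(A, U) = 6
f(E) = -17/3 (f(E) = (-2*6 - 5)/3 = (-12 - 5)/3 = (⅓)*(-17) = -17/3)
k(d) = 3*d*(-17/3 + d) (k(d) = (d - 17/3)*(d + (d + d)) = (-17/3 + d)*(d + 2*d) = (-17/3 + d)*(3*d) = 3*d*(-17/3 + d))
-84 + 67*k(4) = -84 + 67*(4*(-17 + 3*4)) = -84 + 67*(4*(-17 + 12)) = -84 + 67*(4*(-5)) = -84 + 67*(-20) = -84 - 1340 = -1424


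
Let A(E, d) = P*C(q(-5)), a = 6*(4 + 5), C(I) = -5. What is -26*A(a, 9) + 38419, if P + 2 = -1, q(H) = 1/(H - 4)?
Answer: 38029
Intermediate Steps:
q(H) = 1/(-4 + H)
P = -3 (P = -2 - 1 = -3)
a = 54 (a = 6*9 = 54)
A(E, d) = 15 (A(E, d) = -3*(-5) = 15)
-26*A(a, 9) + 38419 = -26*15 + 38419 = -390 + 38419 = 38029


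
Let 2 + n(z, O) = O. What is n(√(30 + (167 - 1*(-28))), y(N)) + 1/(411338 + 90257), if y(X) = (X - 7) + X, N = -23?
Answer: -27587724/501595 ≈ -55.000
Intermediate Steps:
y(X) = -7 + 2*X (y(X) = (-7 + X) + X = -7 + 2*X)
n(z, O) = -2 + O
n(√(30 + (167 - 1*(-28))), y(N)) + 1/(411338 + 90257) = (-2 + (-7 + 2*(-23))) + 1/(411338 + 90257) = (-2 + (-7 - 46)) + 1/501595 = (-2 - 53) + 1/501595 = -55 + 1/501595 = -27587724/501595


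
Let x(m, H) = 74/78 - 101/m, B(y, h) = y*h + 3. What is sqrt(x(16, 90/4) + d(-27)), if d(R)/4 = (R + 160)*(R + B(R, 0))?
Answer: I*sqrt(310852581)/156 ≈ 113.02*I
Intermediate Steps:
B(y, h) = 3 + h*y (B(y, h) = h*y + 3 = 3 + h*y)
d(R) = 4*(3 + R)*(160 + R) (d(R) = 4*((R + 160)*(R + (3 + 0*R))) = 4*((160 + R)*(R + (3 + 0))) = 4*((160 + R)*(R + 3)) = 4*((160 + R)*(3 + R)) = 4*((3 + R)*(160 + R)) = 4*(3 + R)*(160 + R))
x(m, H) = 37/39 - 101/m (x(m, H) = 74*(1/78) - 101/m = 37/39 - 101/m)
sqrt(x(16, 90/4) + d(-27)) = sqrt((37/39 - 101/16) + (1920 + 4*(-27)**2 + 652*(-27))) = sqrt((37/39 - 101*1/16) + (1920 + 4*729 - 17604)) = sqrt((37/39 - 101/16) + (1920 + 2916 - 17604)) = sqrt(-3347/624 - 12768) = sqrt(-7970579/624) = I*sqrt(310852581)/156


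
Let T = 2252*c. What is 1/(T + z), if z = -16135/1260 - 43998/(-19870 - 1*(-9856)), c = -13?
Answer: -60084/1759524605 ≈ -3.4148e-5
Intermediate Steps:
z = -505421/60084 (z = -16135*1/1260 - 43998/(-19870 + 9856) = -461/36 - 43998/(-10014) = -461/36 - 43998*(-1/10014) = -461/36 + 7333/1669 = -505421/60084 ≈ -8.4119)
T = -29276 (T = 2252*(-13) = -29276)
1/(T + z) = 1/(-29276 - 505421/60084) = 1/(-1759524605/60084) = -60084/1759524605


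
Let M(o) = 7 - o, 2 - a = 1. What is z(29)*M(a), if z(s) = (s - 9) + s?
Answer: 294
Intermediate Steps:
a = 1 (a = 2 - 1*1 = 2 - 1 = 1)
z(s) = -9 + 2*s (z(s) = (-9 + s) + s = -9 + 2*s)
z(29)*M(a) = (-9 + 2*29)*(7 - 1*1) = (-9 + 58)*(7 - 1) = 49*6 = 294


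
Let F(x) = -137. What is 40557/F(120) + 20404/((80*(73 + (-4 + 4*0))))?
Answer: -55269823/189060 ≈ -292.34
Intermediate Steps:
40557/F(120) + 20404/((80*(73 + (-4 + 4*0)))) = 40557/(-137) + 20404/((80*(73 + (-4 + 4*0)))) = 40557*(-1/137) + 20404/((80*(73 + (-4 + 0)))) = -40557/137 + 20404/((80*(73 - 4))) = -40557/137 + 20404/((80*69)) = -40557/137 + 20404/5520 = -40557/137 + 20404*(1/5520) = -40557/137 + 5101/1380 = -55269823/189060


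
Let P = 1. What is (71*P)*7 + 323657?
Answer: 324154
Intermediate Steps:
(71*P)*7 + 323657 = (71*1)*7 + 323657 = 71*7 + 323657 = 497 + 323657 = 324154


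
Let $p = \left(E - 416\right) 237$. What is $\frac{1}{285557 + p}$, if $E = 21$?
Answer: $\frac{1}{191942} \approx 5.2099 \cdot 10^{-6}$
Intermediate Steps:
$p = -93615$ ($p = \left(21 - 416\right) 237 = \left(-395\right) 237 = -93615$)
$\frac{1}{285557 + p} = \frac{1}{285557 - 93615} = \frac{1}{191942}$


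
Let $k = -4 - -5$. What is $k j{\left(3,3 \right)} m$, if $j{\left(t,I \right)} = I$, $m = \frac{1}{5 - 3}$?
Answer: $\frac{3}{2} \approx 1.5$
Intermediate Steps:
$m = \frac{1}{2} \approx 0.5$
$k = 1$ ($k = -4 + 5 = 1$)
$k j{\left(3,3 \right)} m = 1 \cdot 3 \cdot \frac{1}{2} = 3 \cdot \frac{1}{2} = \frac{3}{2}$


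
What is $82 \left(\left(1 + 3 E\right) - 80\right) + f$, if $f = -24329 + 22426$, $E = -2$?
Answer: $-8873$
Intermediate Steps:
$f = -1903$
$82 \left(\left(1 + 3 E\right) - 80\right) + f = 82 \left(\left(1 + 3 \left(-2\right)\right) - 80\right) - 1903 = 82 \left(\left(1 - 6\right) - 80\right) - 1903 = 82 \left(-5 - 80\right) - 1903 = 82 \left(-85\right) - 1903 = -6970 - 1903 = -8873$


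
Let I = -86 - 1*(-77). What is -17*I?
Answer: 153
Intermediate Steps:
I = -9 (I = -86 + 77 = -9)
-17*I = -17*(-9) = 153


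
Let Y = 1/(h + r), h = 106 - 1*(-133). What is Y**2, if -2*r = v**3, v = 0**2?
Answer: 1/57121 ≈ 1.7507e-5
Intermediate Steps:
v = 0
r = 0 (r = -1/2*0**3 = -1/2*0 = 0)
h = 239 (h = 106 + 133 = 239)
Y = 1/239 (Y = 1/(239 + 0) = 1/239 ≈ 0.0041841)
Y**2 = (1/239)**2 = 1/57121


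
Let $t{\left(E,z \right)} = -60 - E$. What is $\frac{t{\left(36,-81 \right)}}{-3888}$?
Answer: $\frac{2}{81} \approx 0.024691$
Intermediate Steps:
$\frac{t{\left(36,-81 \right)}}{-3888} = \frac{-60 - 36}{-3888} = \left(-60 - 36\right) \left(- \frac{1}{3888}\right) = \left(-96\right) \left(- \frac{1}{3888}\right) = \frac{2}{81}$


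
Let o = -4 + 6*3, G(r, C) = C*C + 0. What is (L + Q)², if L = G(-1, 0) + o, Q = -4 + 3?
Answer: 169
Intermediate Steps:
Q = -1
G(r, C) = C² (G(r, C) = C² + 0 = C²)
o = 14 (o = -4 + 18 = 14)
L = 14 (L = 0² + 14 = 0 + 14 = 14)
(L + Q)² = (14 - 1)² = 13² = 169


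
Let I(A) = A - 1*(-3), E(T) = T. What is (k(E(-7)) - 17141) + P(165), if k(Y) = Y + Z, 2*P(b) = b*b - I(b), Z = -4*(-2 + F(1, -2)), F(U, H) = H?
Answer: -7207/2 ≈ -3603.5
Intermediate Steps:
I(A) = 3 + A (I(A) = A + 3 = 3 + A)
Z = 16 (Z = -4*(-2 - 2) = -4*(-4) = 16)
P(b) = -3/2 + b**2/2 - b/2 (P(b) = (b*b - (3 + b))/2 = (b**2 + (-3 - b))/2 = (-3 + b**2 - b)/2 = -3/2 + b**2/2 - b/2)
k(Y) = 16 + Y (k(Y) = Y + 16 = 16 + Y)
(k(E(-7)) - 17141) + P(165) = ((16 - 7) - 17141) + (-3/2 + (1/2)*165**2 - 1/2*165) = (9 - 17141) + (-3/2 + (1/2)*27225 - 165/2) = -17132 + (-3/2 + 27225/2 - 165/2) = -17132 + 27057/2 = -7207/2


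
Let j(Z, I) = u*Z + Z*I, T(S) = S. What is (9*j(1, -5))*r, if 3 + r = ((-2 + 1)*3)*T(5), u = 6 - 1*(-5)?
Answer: -972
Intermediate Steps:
u = 11 (u = 6 + 5 = 11)
r = -18 (r = -3 + ((-2 + 1)*3)*5 = -3 - 1*3*5 = -3 - 3*5 = -3 - 15 = -18)
j(Z, I) = 11*Z + I*Z (j(Z, I) = 11*Z + Z*I = 11*Z + I*Z)
(9*j(1, -5))*r = (9*(1*(11 - 5)))*(-18) = (9*(1*6))*(-18) = (9*6)*(-18) = 54*(-18) = -972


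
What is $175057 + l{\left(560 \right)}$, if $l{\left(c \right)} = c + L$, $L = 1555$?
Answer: $177172$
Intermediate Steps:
$l{\left(c \right)} = 1555 + c$ ($l{\left(c \right)} = c + 1555 = 1555 + c$)
$175057 + l{\left(560 \right)} = 175057 + \left(1555 + 560\right) = 175057 + 2115 = 177172$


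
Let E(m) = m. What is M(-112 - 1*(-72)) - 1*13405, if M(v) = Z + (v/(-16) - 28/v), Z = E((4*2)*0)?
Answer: -67009/5 ≈ -13402.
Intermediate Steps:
Z = 0 (Z = (4*2)*0 = 8*0 = 0)
M(v) = -28/v - v/16 (M(v) = 0 + (v/(-16) - 28/v) = 0 + (v*(-1/16) - 28/v) = 0 + (-v/16 - 28/v) = 0 + (-28/v - v/16) = -28/v - v/16)
M(-112 - 1*(-72)) - 1*13405 = (-28/(-112 - 1*(-72)) - (-112 - 1*(-72))/16) - 1*13405 = (-28/(-112 + 72) - (-112 + 72)/16) - 13405 = (-28/(-40) - 1/16*(-40)) - 13405 = (-28*(-1/40) + 5/2) - 13405 = (7/10 + 5/2) - 13405 = 16/5 - 13405 = -67009/5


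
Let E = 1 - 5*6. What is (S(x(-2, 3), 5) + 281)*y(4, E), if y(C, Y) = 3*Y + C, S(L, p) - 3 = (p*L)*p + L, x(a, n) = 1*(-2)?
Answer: -19256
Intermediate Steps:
x(a, n) = -2
S(L, p) = 3 + L + L*p² (S(L, p) = 3 + ((p*L)*p + L) = 3 + ((L*p)*p + L) = 3 + (L*p² + L) = 3 + (L + L*p²) = 3 + L + L*p²)
E = -29 (E = 1 - 30 = -29)
y(C, Y) = C + 3*Y
(S(x(-2, 3), 5) + 281)*y(4, E) = ((3 - 2 - 2*5²) + 281)*(4 + 3*(-29)) = ((3 - 2 - 2*25) + 281)*(4 - 87) = ((3 - 2 - 50) + 281)*(-83) = (-49 + 281)*(-83) = 232*(-83) = -19256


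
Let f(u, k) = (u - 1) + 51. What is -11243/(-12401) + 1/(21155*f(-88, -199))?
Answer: 9038122869/9969039890 ≈ 0.90662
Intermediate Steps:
f(u, k) = 50 + u (f(u, k) = (-1 + u) + 51 = 50 + u)
-11243/(-12401) + 1/(21155*f(-88, -199)) = -11243/(-12401) + 1/(21155*(50 - 88)) = -11243*(-1/12401) + (1/21155)/(-38) = 11243/12401 + (1/21155)*(-1/38) = 11243/12401 - 1/803890 = 9038122869/9969039890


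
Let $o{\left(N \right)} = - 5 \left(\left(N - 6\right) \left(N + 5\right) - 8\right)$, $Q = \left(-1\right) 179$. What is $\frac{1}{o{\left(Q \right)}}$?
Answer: $- \frac{1}{160910} \approx -6.2147 \cdot 10^{-6}$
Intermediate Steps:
$Q = -179$
$o{\left(N \right)} = 40 - 5 \left(-6 + N\right) \left(5 + N\right)$ ($o{\left(N \right)} = - 5 \left(\left(N - 6\right) \left(5 + N\right) - 8\right) = - 5 \left(\left(-6 + N\right) \left(5 + N\right) - 8\right) = - 5 \left(-8 + \left(-6 + N\right) \left(5 + N\right)\right) = 40 - 5 \left(-6 + N\right) \left(5 + N\right)$)
$\frac{1}{o{\left(Q \right)}} = \frac{1}{190 - 5 \left(-179\right)^{2} + 5 \left(-179\right)} = \frac{1}{190 - 160205 - 895} = \frac{1}{-160910} = - \frac{1}{160910}$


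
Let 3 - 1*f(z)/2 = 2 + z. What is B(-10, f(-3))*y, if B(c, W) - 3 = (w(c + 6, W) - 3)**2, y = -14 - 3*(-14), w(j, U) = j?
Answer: 1456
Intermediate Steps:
f(z) = 2 - 2*z (f(z) = 6 - 2*(2 + z) = 6 + (-4 - 2*z) = 2 - 2*z)
y = 28 (y = -14 + 42 = 28)
B(c, W) = 3 + (3 + c)**2 (B(c, W) = 3 + ((c + 6) - 3)**2 = 3 + ((6 + c) - 3)**2 = 3 + (3 + c)**2)
B(-10, f(-3))*y = (3 + (3 - 10)**2)*28 = (3 + (-7)**2)*28 = (3 + 49)*28 = 52*28 = 1456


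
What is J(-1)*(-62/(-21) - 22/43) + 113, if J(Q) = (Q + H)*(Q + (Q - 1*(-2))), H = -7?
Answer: 113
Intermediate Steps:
J(Q) = (-7 + Q)*(2 + 2*Q) (J(Q) = (Q - 7)*(Q + (Q - 1*(-2))) = (-7 + Q)*(Q + (Q + 2)) = (-7 + Q)*(Q + (2 + Q)) = (-7 + Q)*(2 + 2*Q))
J(-1)*(-62/(-21) - 22/43) + 113 = (-14 - 12*(-1) + 2*(-1)**2)*(-62/(-21) - 22/43) + 113 = (-14 + 12 + 2*1)*(-62*(-1/21) - 22*1/43) + 113 = (-14 + 12 + 2)*(62/21 - 22/43) + 113 = 0*(2204/903) + 113 = 0 + 113 = 113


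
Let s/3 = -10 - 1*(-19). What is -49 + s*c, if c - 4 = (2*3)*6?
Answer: 1031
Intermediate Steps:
s = 27 (s = 3*(-10 - 1*(-19)) = 3*(-10 + 19) = 3*9 = 27)
c = 40 (c = 4 + (2*3)*6 = 4 + 6*6 = 4 + 36 = 40)
-49 + s*c = -49 + 27*40 = -49 + 1080 = 1031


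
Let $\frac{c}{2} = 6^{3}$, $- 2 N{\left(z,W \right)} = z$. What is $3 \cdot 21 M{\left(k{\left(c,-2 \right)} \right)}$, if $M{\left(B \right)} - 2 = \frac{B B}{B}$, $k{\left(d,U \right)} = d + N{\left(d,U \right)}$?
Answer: $13734$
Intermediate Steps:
$N{\left(z,W \right)} = - \frac{z}{2}$
$c = 432$ ($c = 2 \cdot 6^{3} = 2 \cdot 216 = 432$)
$k{\left(d,U \right)} = \frac{d}{2}$ ($k{\left(d,U \right)} = d - \frac{d}{2} = \frac{d}{2}$)
$M{\left(B \right)} = 2 + B$ ($M{\left(B \right)} = 2 + \frac{B B}{B} = 2 + \frac{B^{2}}{B} = 2 + B$)
$3 \cdot 21 M{\left(k{\left(c,-2 \right)} \right)} = 3 \cdot 21 \left(2 + \frac{1}{2} \cdot 432\right) = 63 \left(2 + 216\right) = 63 \cdot 218 = 13734$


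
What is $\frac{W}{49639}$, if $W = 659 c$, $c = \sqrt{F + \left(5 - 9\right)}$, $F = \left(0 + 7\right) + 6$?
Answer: $\frac{1977}{49639} \approx 0.039828$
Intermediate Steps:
$F = 13$ ($F = 7 + 6 = 13$)
$c = 3$ ($c = \sqrt{13 + \left(5 - 9\right)} = \sqrt{13 - 4} = \sqrt{9} = 3$)
$W = 1977$ ($W = 659 \cdot 3 = 1977$)
$\frac{W}{49639} = \frac{1977}{49639}$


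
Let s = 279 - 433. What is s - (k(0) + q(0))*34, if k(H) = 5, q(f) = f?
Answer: -324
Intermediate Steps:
s = -154
s - (k(0) + q(0))*34 = -154 - (5 + 0)*34 = -154 - 5*34 = -154 - 1*170 = -154 - 170 = -324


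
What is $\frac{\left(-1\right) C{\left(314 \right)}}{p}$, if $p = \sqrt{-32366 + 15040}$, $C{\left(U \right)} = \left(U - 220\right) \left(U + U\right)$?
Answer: $\frac{29516 i \sqrt{17326}}{8663} \approx 448.48 i$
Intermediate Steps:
$C{\left(U \right)} = 2 U \left(-220 + U\right)$ ($C{\left(U \right)} = \left(-220 + U\right) 2 U = 2 U \left(-220 + U\right)$)
$p = i \sqrt{17326}$ ($p = \sqrt{-17326} = i \sqrt{17326} \approx 131.63 i$)
$\frac{\left(-1\right) C{\left(314 \right)}}{p} = \frac{\left(-1\right) 2 \cdot 314 \left(-220 + 314\right)}{i \sqrt{17326}} = - 2 \cdot 314 \cdot 94 \left(- \frac{i \sqrt{17326}}{17326}\right) = \left(-1\right) 59032 \left(- \frac{i \sqrt{17326}}{17326}\right) = - 59032 \left(- \frac{i \sqrt{17326}}{17326}\right) = \frac{29516 i \sqrt{17326}}{8663}$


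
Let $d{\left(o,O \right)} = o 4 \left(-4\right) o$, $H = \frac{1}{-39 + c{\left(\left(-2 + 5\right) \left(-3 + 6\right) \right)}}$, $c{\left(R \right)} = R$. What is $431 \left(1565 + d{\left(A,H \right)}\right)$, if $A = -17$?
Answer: $-1318429$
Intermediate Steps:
$H = - \frac{1}{30}$ ($H = \frac{1}{-39 + \left(-2 + 5\right) \left(-3 + 6\right)} = \frac{1}{-39 + 3 \cdot 3} = \frac{1}{-39 + 9} = \frac{1}{-30} = - \frac{1}{30} \approx -0.033333$)
$d{\left(o,O \right)} = - 16 o^{2}$ ($d{\left(o,O \right)} = 4 o \left(-4\right) o = - 16 o o = - 16 o^{2}$)
$431 \left(1565 + d{\left(A,H \right)}\right) = 431 \left(1565 - 16 \left(-17\right)^{2}\right) = 431 \left(1565 - 4624\right) = 431 \left(-3059\right) = -1318429$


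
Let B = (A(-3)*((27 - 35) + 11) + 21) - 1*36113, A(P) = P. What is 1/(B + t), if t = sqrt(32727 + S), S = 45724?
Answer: -36101/1303203750 - sqrt(78451)/1303203750 ≈ -2.7917e-5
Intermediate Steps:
B = -36101 (B = (-3*((27 - 35) + 11) + 21) - 1*36113 = (-3*(-8 + 11) + 21) - 36113 = (-3*3 + 21) - 36113 = (-9 + 21) - 36113 = 12 - 36113 = -36101)
t = sqrt(78451) (t = sqrt(32727 + 45724) = sqrt(78451) ≈ 280.09)
1/(B + t) = 1/(-36101 + sqrt(78451))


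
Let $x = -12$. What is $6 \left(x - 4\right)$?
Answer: $-96$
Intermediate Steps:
$6 \left(x - 4\right) = 6 \left(-12 - 4\right) = 6 \left(-16\right) = -96$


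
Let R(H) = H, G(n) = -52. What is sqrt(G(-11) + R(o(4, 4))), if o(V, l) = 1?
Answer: I*sqrt(51) ≈ 7.1414*I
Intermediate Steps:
sqrt(G(-11) + R(o(4, 4))) = sqrt(-52 + 1) = sqrt(-51) = I*sqrt(51)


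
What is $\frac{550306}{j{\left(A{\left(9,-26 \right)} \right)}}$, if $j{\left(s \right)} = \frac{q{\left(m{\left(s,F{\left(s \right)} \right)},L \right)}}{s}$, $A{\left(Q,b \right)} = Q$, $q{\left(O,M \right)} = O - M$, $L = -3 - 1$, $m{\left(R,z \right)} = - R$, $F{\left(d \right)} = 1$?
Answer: $- \frac{4952754}{5} \approx -9.9055 \cdot 10^{5}$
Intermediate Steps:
$L = -4$ ($L = -3 - 1 = -4$)
$j{\left(s \right)} = \frac{4 - s}{s}$ ($j{\left(s \right)} = \frac{- s - -4}{s} = \frac{- s + 4}{s} = \frac{4 - s}{s}$)
$\frac{550306}{j{\left(A{\left(9,-26 \right)} \right)}} = \frac{550306}{\frac{1}{9} \left(4 - 9\right)} = \frac{550306}{\frac{1}{9} \left(-5\right)} = \frac{550306}{- \frac{5}{9}} = 550306 \left(- \frac{9}{5}\right) = - \frac{4952754}{5}$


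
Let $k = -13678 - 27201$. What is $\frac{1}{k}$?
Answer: $- \frac{1}{40879} \approx -2.4462 \cdot 10^{-5}$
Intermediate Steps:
$k = -40879$
$\frac{1}{k} = \frac{1}{-40879} = - \frac{1}{40879}$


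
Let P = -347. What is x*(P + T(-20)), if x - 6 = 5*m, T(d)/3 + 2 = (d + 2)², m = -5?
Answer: -11761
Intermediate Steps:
T(d) = -6 + 3*(2 + d)² (T(d) = -6 + 3*(d + 2)² = -6 + 3*(2 + d)²)
x = -19 (x = 6 + 5*(-5) = 6 - 25 = -19)
x*(P + T(-20)) = -19*(-347 + (-6 + 3*(2 - 20)²)) = -19*(-347 + (-6 + 3*(-18)²)) = -19*(-347 + (-6 + 3*324)) = -19*(-347 + (-6 + 972)) = -19*(-347 + 966) = -19*619 = -11761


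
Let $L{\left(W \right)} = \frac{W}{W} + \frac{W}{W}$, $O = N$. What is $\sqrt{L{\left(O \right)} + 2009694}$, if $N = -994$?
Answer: $4 \sqrt{125606} \approx 1417.6$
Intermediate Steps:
$O = -994$
$L{\left(W \right)} = 2$ ($L{\left(W \right)} = 1 + 1 = 2$)
$\sqrt{L{\left(O \right)} + 2009694} = \sqrt{2 + 2009694} = \sqrt{2009696} = 4 \sqrt{125606}$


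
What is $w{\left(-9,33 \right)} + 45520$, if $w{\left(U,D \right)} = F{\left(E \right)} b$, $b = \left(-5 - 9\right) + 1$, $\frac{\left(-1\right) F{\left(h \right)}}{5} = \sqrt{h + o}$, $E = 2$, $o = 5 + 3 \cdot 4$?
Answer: $45520 + 65 \sqrt{19} \approx 45803.0$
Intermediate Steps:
$o = 17$ ($o = 5 + 12 = 17$)
$F{\left(h \right)} = - 5 \sqrt{17 + h}$ ($F{\left(h \right)} = - 5 \sqrt{h + 17} = - 5 \sqrt{17 + h}$)
$b = -13$ ($b = -14 + 1 = -13$)
$w{\left(U,D \right)} = 65 \sqrt{19}$ ($w{\left(U,D \right)} = - 5 \sqrt{17 + 2} \left(-13\right) = - 5 \sqrt{19} \left(-13\right) = 65 \sqrt{19}$)
$w{\left(-9,33 \right)} + 45520 = 65 \sqrt{19} + 45520 = 45520 + 65 \sqrt{19}$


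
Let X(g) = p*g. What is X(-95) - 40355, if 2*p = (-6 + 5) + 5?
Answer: -40545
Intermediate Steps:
p = 2 (p = ((-6 + 5) + 5)/2 = (-1 + 5)/2 = (½)*4 = 2)
X(g) = 2*g
X(-95) - 40355 = 2*(-95) - 40355 = -190 - 40355 = -40545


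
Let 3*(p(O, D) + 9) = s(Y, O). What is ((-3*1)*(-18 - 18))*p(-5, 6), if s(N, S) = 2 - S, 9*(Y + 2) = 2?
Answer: -720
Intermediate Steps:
Y = -16/9 (Y = -2 + (⅑)*2 = -2 + 2/9 = -16/9 ≈ -1.7778)
p(O, D) = -25/3 - O/3 (p(O, D) = -9 + (2 - O)/3 = -9 + (⅔ - O/3) = -25/3 - O/3)
((-3*1)*(-18 - 18))*p(-5, 6) = ((-3*1)*(-18 - 18))*(-25/3 - ⅓*(-5)) = (-3*(-36))*(-25/3 + 5/3) = 108*(-20/3) = -720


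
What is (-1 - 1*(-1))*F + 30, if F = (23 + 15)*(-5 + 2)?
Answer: 30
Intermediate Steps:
F = -114 (F = 38*(-3) = -114)
(-1 - 1*(-1))*F + 30 = (-1 - 1*(-1))*(-114) + 30 = (-1 + 1)*(-114) + 30 = 0*(-114) + 30 = 0 + 30 = 30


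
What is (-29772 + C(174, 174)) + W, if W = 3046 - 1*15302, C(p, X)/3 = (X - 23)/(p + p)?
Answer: -4875097/116 ≈ -42027.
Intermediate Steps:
C(p, X) = 3*(-23 + X)/(2*p) (C(p, X) = 3*((X - 23)/(p + p)) = 3*((-23 + X)/((2*p))) = 3*((-23 + X)*(1/(2*p))) = 3*((-23 + X)/(2*p)) = 3*(-23 + X)/(2*p))
W = -12256 (W = 3046 - 15302 = -12256)
(-29772 + C(174, 174)) + W = (-29772 + (3/2)*(-23 + 174)/174) - 12256 = (-29772 + (3/2)*(1/174)*151) - 12256 = (-29772 + 151/116) - 12256 = -3453401/116 - 12256 = -4875097/116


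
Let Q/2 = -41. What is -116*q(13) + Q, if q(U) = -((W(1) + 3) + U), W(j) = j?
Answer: 1890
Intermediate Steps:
Q = -82 (Q = 2*(-41) = -82)
q(U) = -4 - U (q(U) = -((1 + 3) + U) = -(4 + U) = -4 - U)
-116*q(13) + Q = -116*(-4 - 1*13) - 82 = -116*(-4 - 13) - 82 = -116*(-17) - 82 = 1972 - 82 = 1890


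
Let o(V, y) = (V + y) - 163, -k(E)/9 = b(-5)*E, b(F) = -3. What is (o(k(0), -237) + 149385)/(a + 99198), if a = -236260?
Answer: -148985/137062 ≈ -1.0870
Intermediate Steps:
k(E) = 27*E (k(E) = -(-27)*E = 27*E)
o(V, y) = -163 + V + y
(o(k(0), -237) + 149385)/(a + 99198) = ((-163 + 27*0 - 237) + 149385)/(-236260 + 99198) = ((-163 + 0 - 237) + 149385)/(-137062) = (-400 + 149385)*(-1/137062) = 148985*(-1/137062) = -148985/137062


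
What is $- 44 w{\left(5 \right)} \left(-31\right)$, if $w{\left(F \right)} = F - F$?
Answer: $0$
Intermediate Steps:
$w{\left(F \right)} = 0$
$- 44 w{\left(5 \right)} \left(-31\right) = \left(-44\right) 0 \left(-31\right) = 0 \left(-31\right) = 0$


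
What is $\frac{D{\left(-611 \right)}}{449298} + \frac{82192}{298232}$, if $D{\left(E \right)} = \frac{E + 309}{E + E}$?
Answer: $\frac{256403198591}{930351933342} \approx 0.2756$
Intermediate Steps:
$D{\left(E \right)} = \frac{309 + E}{2 E}$
$\frac{D{\left(-611 \right)}}{449298} + \frac{82192}{298232} = \frac{\frac{1}{2} \frac{1}{-611} \left(309 - 611\right)}{449298} + \frac{82192}{298232} = \frac{1}{2} \left(- \frac{1}{611}\right) \left(-302\right) \frac{1}{449298} + 82192 \cdot \frac{1}{298232} = \frac{151}{611} \cdot \frac{1}{449298} + \frac{934}{3389} = \frac{151}{274521078} + \frac{934}{3389} = \frac{256403198591}{930351933342}$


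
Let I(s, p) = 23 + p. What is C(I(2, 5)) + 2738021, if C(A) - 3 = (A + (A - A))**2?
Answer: 2738808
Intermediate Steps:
C(A) = 3 + A**2 (C(A) = 3 + (A + (A - A))**2 = 3 + (A + 0)**2 = 3 + A**2)
C(I(2, 5)) + 2738021 = (3 + (23 + 5)**2) + 2738021 = (3 + 28**2) + 2738021 = (3 + 784) + 2738021 = 787 + 2738021 = 2738808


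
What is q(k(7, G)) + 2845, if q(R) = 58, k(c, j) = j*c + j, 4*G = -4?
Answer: 2903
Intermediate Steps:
G = -1 (G = (1/4)*(-4) = -1)
k(c, j) = j + c*j (k(c, j) = c*j + j = j + c*j)
q(k(7, G)) + 2845 = 58 + 2845 = 2903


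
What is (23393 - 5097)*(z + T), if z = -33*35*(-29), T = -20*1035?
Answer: 234097320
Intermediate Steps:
T = -20700
z = 33495 (z = -1155*(-29) = 33495)
(23393 - 5097)*(z + T) = (23393 - 5097)*(33495 - 20700) = 18296*12795 = 234097320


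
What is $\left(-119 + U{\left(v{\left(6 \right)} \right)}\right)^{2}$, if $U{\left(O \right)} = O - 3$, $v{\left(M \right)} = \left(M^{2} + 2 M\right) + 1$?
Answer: $5329$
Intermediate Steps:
$v{\left(M \right)} = 1 + M^{2} + 2 M$
$U{\left(O \right)} = -3 + O$ ($U{\left(O \right)} = O - 3 = -3 + O$)
$\left(-119 + U{\left(v{\left(6 \right)} \right)}\right)^{2} = \left(-119 + \left(-3 + \left(1 + 6^{2} + 2 \cdot 6\right)\right)\right)^{2} = \left(-119 + \left(-3 + \left(1 + 36 + 12\right)\right)\right)^{2} = \left(-119 + \left(-3 + 49\right)\right)^{2} = \left(-119 + 46\right)^{2} = \left(-73\right)^{2} = 5329$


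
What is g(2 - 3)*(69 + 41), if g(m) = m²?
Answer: 110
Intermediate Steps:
g(2 - 3)*(69 + 41) = (2 - 3)²*(69 + 41) = (-1)²*110 = 1*110 = 110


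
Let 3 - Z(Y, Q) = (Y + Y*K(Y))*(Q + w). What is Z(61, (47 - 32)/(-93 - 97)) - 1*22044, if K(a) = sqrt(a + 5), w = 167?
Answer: -1224481/38 - 386923*sqrt(66)/38 ≈ -1.1494e+5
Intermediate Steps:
K(a) = sqrt(5 + a)
Z(Y, Q) = 3 - (167 + Q)*(Y + Y*sqrt(5 + Y)) (Z(Y, Q) = 3 - (Y + Y*sqrt(5 + Y))*(Q + 167) = 3 - (Y + Y*sqrt(5 + Y))*(167 + Q) = 3 - (167 + Q)*(Y + Y*sqrt(5 + Y)))
Z(61, (47 - 32)/(-93 - 97)) - 1*22044 = (3 - 167*61 - 1*(47 - 32)/(-93 - 97)*61 - 167*61*sqrt(5 + 61) - 1*(47 - 32)/(-93 - 97)*61*sqrt(5 + 61)) - 1*22044 = (3 - 10187 - 1*15/(-190)*61 - 167*61*sqrt(66) - 1*15/(-190)*61*sqrt(66)) - 22044 = (3 - 10187 - 1*15*(-1/190)*61 - 10187*sqrt(66) - 1*15*(-1/190)*61*sqrt(66)) - 22044 = (3 - 10187 - 1*(-3/38)*61 - 10187*sqrt(66) - 1*(-3/38)*61*sqrt(66)) - 22044 = (3 - 10187 + 183/38 - 10187*sqrt(66) + 183*sqrt(66)/38) - 22044 = (-386809/38 - 386923*sqrt(66)/38) - 22044 = -1224481/38 - 386923*sqrt(66)/38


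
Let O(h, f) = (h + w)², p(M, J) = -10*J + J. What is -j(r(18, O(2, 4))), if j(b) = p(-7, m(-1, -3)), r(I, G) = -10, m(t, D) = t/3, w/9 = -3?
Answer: -3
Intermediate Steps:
w = -27 (w = 9*(-3) = -27)
m(t, D) = t/3 (m(t, D) = t*(⅓) = t/3)
p(M, J) = -9*J
O(h, f) = (-27 + h)² (O(h, f) = (h - 27)² = (-27 + h)²)
j(b) = 3 (j(b) = -3*(-1) = -9*(-⅓) = 3)
-j(r(18, O(2, 4))) = -1*3 = -3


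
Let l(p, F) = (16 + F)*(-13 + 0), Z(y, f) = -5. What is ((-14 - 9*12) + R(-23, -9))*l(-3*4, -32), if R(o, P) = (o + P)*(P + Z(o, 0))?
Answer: 67808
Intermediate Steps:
R(o, P) = (-5 + P)*(P + o) (R(o, P) = (o + P)*(P - 5) = (P + o)*(-5 + P) = (-5 + P)*(P + o))
l(p, F) = -208 - 13*F (l(p, F) = (16 + F)*(-13) = -208 - 13*F)
((-14 - 9*12) + R(-23, -9))*l(-3*4, -32) = ((-14 - 9*12) + ((-9)**2 - 5*(-9) - 5*(-23) - 9*(-23)))*(-208 - 13*(-32)) = ((-14 - 108) + (81 + 45 + 115 + 207))*(-208 + 416) = (-122 + 448)*208 = 326*208 = 67808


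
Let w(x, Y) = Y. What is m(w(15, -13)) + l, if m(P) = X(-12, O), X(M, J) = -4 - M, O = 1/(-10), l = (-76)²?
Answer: 5784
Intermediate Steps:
l = 5776
O = -⅒ ≈ -0.10000
m(P) = 8 (m(P) = -4 - 1*(-12) = -4 + 12 = 8)
m(w(15, -13)) + l = 8 + 5776 = 5784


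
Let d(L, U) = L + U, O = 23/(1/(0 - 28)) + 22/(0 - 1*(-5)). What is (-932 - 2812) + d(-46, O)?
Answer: -22148/5 ≈ -4429.6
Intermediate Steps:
O = -3198/5 (O = 23/(1/(-28)) + 22/(0 + 5) = 23/(-1/28) + 22/5 = 23*(-28) + 22*(⅕) = -644 + 22/5 = -3198/5 ≈ -639.60)
(-932 - 2812) + d(-46, O) = (-932 - 2812) + (-46 - 3198/5) = -3744 - 3428/5 = -22148/5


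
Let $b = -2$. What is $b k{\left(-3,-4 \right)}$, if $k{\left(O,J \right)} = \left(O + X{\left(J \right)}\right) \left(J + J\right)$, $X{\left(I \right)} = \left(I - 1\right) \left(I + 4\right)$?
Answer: $-48$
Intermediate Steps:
$X{\left(I \right)} = \left(-1 + I\right) \left(4 + I\right)$
$k{\left(O,J \right)} = 2 J \left(-4 + O + J^{2} + 3 J\right)$ ($k{\left(O,J \right)} = \left(O + \left(-4 + J^{2} + 3 J\right)\right) \left(J + J\right) = \left(-4 + O + J^{2} + 3 J\right) 2 J = 2 J \left(-4 + O + J^{2} + 3 J\right)$)
$b k{\left(-3,-4 \right)} = - 2 \cdot 2 \left(-4\right) \left(-4 - 3 + \left(-4\right)^{2} + 3 \left(-4\right)\right) = - 2 \cdot 2 \left(-4\right) \left(-4 - 3 + 16 - 12\right) = - 2 \cdot 2 \left(-4\right) \left(-3\right) = \left(-2\right) 24 = -48$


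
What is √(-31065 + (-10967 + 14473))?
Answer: I*√27559 ≈ 166.01*I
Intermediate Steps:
√(-31065 + (-10967 + 14473)) = √(-31065 + 3506) = √(-27559) = I*√27559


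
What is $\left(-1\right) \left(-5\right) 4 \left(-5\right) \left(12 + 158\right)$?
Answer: $-17000$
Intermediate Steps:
$\left(-1\right) \left(-5\right) 4 \left(-5\right) \left(12 + 158\right) = 5 \cdot 4 \left(-5\right) 170 = 20 \left(-5\right) 170 = \left(-100\right) 170 = -17000$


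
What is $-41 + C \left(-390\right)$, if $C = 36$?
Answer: $-14081$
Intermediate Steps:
$-41 + C \left(-390\right) = -41 + 36 \left(-390\right) = -41 - 14040 = -14081$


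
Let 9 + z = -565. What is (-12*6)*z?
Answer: 41328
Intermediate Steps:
z = -574 (z = -9 - 565 = -574)
(-12*6)*z = -12*6*(-574) = -72*(-574) = 41328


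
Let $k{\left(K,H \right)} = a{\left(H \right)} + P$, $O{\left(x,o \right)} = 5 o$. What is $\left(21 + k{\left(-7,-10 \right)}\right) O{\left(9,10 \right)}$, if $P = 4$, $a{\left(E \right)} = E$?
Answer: $750$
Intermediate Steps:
$k{\left(K,H \right)} = 4 + H$ ($k{\left(K,H \right)} = H + 4 = 4 + H$)
$\left(21 + k{\left(-7,-10 \right)}\right) O{\left(9,10 \right)} = \left(21 + \left(4 - 10\right)\right) 5 \cdot 10 = \left(21 - 6\right) 50 = 15 \cdot 50 = 750$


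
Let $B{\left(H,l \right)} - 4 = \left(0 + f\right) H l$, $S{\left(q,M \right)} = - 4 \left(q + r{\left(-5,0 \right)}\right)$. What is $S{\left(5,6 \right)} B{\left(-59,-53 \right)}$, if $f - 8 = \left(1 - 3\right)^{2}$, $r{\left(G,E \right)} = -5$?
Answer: $0$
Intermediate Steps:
$f = 12$ ($f = 8 + \left(1 - 3\right)^{2} = 8 + \left(-2\right)^{2} = 8 + 4 = 12$)
$S{\left(q,M \right)} = 20 - 4 q$ ($S{\left(q,M \right)} = - 4 \left(q - 5\right) = - 4 \left(-5 + q\right) = 20 - 4 q$)
$B{\left(H,l \right)} = 4 + 12 H l$ ($B{\left(H,l \right)} = 4 + \left(0 + 12\right) H l = 4 + 12 H l$)
$S{\left(5,6 \right)} B{\left(-59,-53 \right)} = \left(20 - 20\right) \left(4 + 12 \left(-59\right) \left(-53\right)\right) = \left(20 - 20\right) \left(4 + 37524\right) = 0 \cdot 37528 = 0$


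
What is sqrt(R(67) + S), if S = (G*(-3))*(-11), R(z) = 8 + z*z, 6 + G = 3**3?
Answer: sqrt(5190) ≈ 72.042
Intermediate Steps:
G = 21 (G = -6 + 3**3 = -6 + 27 = 21)
R(z) = 8 + z**2
S = 693 (S = (21*(-3))*(-11) = -63*(-11) = 693)
sqrt(R(67) + S) = sqrt((8 + 67**2) + 693) = sqrt((8 + 4489) + 693) = sqrt(4497 + 693) = sqrt(5190)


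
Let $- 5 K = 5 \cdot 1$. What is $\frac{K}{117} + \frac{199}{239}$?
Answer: $\frac{23044}{27963} \approx 0.82409$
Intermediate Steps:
$K = -1$ ($K = - \frac{5 \cdot 1}{5} = \left(- \frac{1}{5}\right) 5 = -1$)
$\frac{K}{117} + \frac{199}{239} = - \frac{1}{117} + \frac{199}{239} = \frac{23044}{27963}$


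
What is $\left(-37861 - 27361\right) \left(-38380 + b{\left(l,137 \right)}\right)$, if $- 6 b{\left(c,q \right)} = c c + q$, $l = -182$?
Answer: $2864778517$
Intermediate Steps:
$b{\left(c,q \right)} = - \frac{q}{6} - \frac{c^{2}}{6}$ ($b{\left(c,q \right)} = - \frac{c c + q}{6} = - \frac{c^{2} + q}{6} = - \frac{q + c^{2}}{6} = - \frac{q}{6} - \frac{c^{2}}{6}$)
$\left(-37861 - 27361\right) \left(-38380 + b{\left(l,137 \right)}\right) = \left(-37861 - 27361\right) \left(-38380 - \left(\frac{137}{6} + \frac{\left(-182\right)^{2}}{6}\right)\right) = - 65222 \left(-38380 - \frac{11087}{2}\right) = \left(-65222\right) \left(- \frac{87847}{2}\right) = 2864778517$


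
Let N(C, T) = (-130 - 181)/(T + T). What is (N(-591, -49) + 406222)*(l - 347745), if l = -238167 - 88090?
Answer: -1916576055581/7 ≈ -2.7380e+11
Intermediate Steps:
l = -326257
N(C, T) = -311/(2*T) (N(C, T) = -311*1/(2*T) = -311/(2*T))
(N(-591, -49) + 406222)*(l - 347745) = (-311/2/(-49) + 406222)*(-326257 - 347745) = (-311/2*(-1/49) + 406222)*(-674002) = (311/98 + 406222)*(-674002) = (39810067/98)*(-674002) = -1916576055581/7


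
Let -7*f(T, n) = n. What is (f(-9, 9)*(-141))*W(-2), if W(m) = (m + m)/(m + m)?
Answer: 1269/7 ≈ 181.29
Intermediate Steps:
W(m) = 1 (W(m) = (2*m)/((2*m)) = (2*m)*(1/(2*m)) = 1)
f(T, n) = -n/7
(f(-9, 9)*(-141))*W(-2) = (-⅐*9*(-141))*1 = -9/7*(-141)*1 = (1269/7)*1 = 1269/7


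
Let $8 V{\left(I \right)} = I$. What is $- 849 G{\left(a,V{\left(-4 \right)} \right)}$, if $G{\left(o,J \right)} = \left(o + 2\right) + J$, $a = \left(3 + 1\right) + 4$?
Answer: $- \frac{16131}{2} \approx -8065.5$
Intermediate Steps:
$V{\left(I \right)} = \frac{I}{8}$
$a = 8$ ($a = 4 + 4 = 8$)
$G{\left(o,J \right)} = 2 + J + o$ ($G{\left(o,J \right)} = \left(2 + o\right) + J = 2 + J + o$)
$- 849 G{\left(a,V{\left(-4 \right)} \right)} = - 849 \left(2 + \frac{1}{8} \left(-4\right) + 8\right) = - 849 \left(2 - \frac{1}{2} + 8\right) = \left(-849\right) \frac{19}{2} = - \frac{16131}{2}$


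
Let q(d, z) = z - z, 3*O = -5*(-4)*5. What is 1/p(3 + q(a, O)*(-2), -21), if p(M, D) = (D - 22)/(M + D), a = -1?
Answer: 18/43 ≈ 0.41860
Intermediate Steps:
O = 100/3 (O = (-5*(-4)*5)/3 = (20*5)/3 = (⅓)*100 = 100/3 ≈ 33.333)
q(d, z) = 0
p(M, D) = (-22 + D)/(D + M)
1/p(3 + q(a, O)*(-2), -21) = 1/((-22 - 21)/(-21 + (3 + 0*(-2)))) = 1/(-43/(-21 + (3 + 0))) = 1/(-43/(-21 + 3)) = 1/(-43/(-18)) = 1/(-1/18*(-43)) = 1/(43/18) = 18/43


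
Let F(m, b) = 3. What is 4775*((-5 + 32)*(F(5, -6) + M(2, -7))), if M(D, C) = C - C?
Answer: 386775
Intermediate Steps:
M(D, C) = 0
4775*((-5 + 32)*(F(5, -6) + M(2, -7))) = 4775*((-5 + 32)*(3 + 0)) = 4775*(27*3) = 4775*81 = 386775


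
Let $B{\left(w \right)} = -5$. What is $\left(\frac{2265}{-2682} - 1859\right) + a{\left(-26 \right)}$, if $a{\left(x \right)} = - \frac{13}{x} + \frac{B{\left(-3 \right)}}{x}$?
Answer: $- \frac{21607067}{11622} \approx -1859.2$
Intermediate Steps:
$a{\left(x \right)} = - \frac{18}{x}$ ($a{\left(x \right)} = - \frac{13}{x} - \frac{5}{x} = - \frac{18}{x}$)
$\left(\frac{2265}{-2682} - 1859\right) + a{\left(-26 \right)} = \left(\frac{2265}{-2682} - 1859\right) - \frac{18}{-26} = \left(2265 \left(- \frac{1}{2682}\right) - 1859\right) - - \frac{9}{13} = \left(- \frac{755}{894} - 1859\right) + \frac{9}{13} = - \frac{1662701}{894} + \frac{9}{13} = - \frac{21607067}{11622}$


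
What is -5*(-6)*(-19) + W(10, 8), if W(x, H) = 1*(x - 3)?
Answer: -563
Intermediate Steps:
W(x, H) = -3 + x (W(x, H) = 1*(-3 + x) = -3 + x)
-5*(-6)*(-19) + W(10, 8) = -5*(-6)*(-19) + (-3 + 10) = 30*(-19) + 7 = -570 + 7 = -563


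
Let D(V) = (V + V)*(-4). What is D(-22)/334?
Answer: 88/167 ≈ 0.52695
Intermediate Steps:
D(V) = -8*V (D(V) = (2*V)*(-4) = -8*V)
D(-22)/334 = -8*(-22)/334 = 176*(1/334) = 88/167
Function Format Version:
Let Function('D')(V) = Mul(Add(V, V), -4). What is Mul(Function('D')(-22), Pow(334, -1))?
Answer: Rational(88, 167) ≈ 0.52695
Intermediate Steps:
Function('D')(V) = Mul(-8, V) (Function('D')(V) = Mul(Mul(2, V), -4) = Mul(-8, V))
Mul(Function('D')(-22), Pow(334, -1)) = Mul(Mul(-8, -22), Pow(334, -1)) = Mul(176, Rational(1, 334)) = Rational(88, 167)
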